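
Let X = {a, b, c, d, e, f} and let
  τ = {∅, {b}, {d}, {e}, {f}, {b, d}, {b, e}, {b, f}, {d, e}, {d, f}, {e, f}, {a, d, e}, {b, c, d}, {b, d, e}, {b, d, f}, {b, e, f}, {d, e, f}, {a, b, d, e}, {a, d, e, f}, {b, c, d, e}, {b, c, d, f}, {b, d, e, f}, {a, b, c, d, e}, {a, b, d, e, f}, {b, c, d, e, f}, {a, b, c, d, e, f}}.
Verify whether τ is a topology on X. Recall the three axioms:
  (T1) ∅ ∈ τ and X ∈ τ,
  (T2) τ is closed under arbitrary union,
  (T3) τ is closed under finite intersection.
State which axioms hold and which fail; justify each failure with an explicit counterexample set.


τ IS a topology on X.

Axiom (T1): ∅ ∈ τ? Yes; X ∈ τ? Yes.
Axiom (T2/T3): check pairwise unions and intersections of members of τ.
All pairwise intersections and unions checked — each lies in τ. Therefore τ satisfies (T1), (T2), (T3): it IS a topology on X.


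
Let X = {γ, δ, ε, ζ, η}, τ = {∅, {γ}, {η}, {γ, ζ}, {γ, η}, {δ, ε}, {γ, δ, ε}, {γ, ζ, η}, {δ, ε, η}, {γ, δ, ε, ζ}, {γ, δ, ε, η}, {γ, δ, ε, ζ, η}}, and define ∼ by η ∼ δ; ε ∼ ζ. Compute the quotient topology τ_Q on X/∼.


X/∼ = {[γ], [δ=η], [ε=ζ]}; |τ_Q| = 3.

Equivalence classes: [γ], [δ=η], [ε=ζ].
Quotient map π: X → X/∼ sends γ ↦ [γ], δ ↦ [δ=η], ε ↦ [ε=ζ], ζ ↦ [ε=ζ], η ↦ [δ=η].
For each subset V ⊆ X/∼, compute π^{-1}(V) ⊆ X and check whether π^{-1}(V) ∈ τ. V is open in τ_Q iff π^{-1}(V) ∈ τ.
  V = {}: π^{-1}(V) = ∅ ∈ τ ✓.
  V = {[γ]}: π^{-1}(V) = {γ} ∈ τ ✓.
  V = {[δ=η]}: π^{-1}(V) = {δ, η} ∉ τ ✗.
  V = {[γ], [δ=η]}: π^{-1}(V) = {γ, δ, η} ∉ τ ✗.
  V = {[ε=ζ]}: π^{-1}(V) = {ε, ζ} ∉ τ ✗.
  V = {[γ], [ε=ζ]}: π^{-1}(V) = {γ, ε, ζ} ∉ τ ✗.
  V = {[δ=η], [ε=ζ]}: π^{-1}(V) = {δ, ε, ζ, η} ∉ τ ✗.
  V = {[γ], [δ=η], [ε=ζ]}: π^{-1}(V) = {γ, δ, ε, ζ, η} ∈ τ ✓.
Open sets in the quotient: τ_Q = {{}, {[γ]}, {[γ], [δ=η], [ε=ζ]}} (3 elements).


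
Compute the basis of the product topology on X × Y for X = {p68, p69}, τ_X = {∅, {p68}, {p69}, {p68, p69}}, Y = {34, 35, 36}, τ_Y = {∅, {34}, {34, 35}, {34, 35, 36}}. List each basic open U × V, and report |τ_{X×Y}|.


Basis B = {∅ × ∅, {p68} × {34}, {p69} × {34}, {p68} × {34, 35}, {p68, p69} × {34}, {p69} × {34, 35}, {p68} × {34, 35, 36}, {p69} × {34, 35, 36}, {p68, p69} × {34, 35}, {p68, p69} × {34, 35, 36}}; |τ_{X×Y}| = 16.

Enumerate products U × V with U ∈ τ_X, V ∈ τ_Y (deduplicated):
  ∅ × ∅ = {} (∅)
  {p68} × {34} = {(p68,34)}
  {p69} × {34} = {(p69,34)}
  {p68} × {34, 35} = {(p68,34), (p68,35)}
  {p68, p69} × {34} = {(p68,34), (p69,34)}
  {p69} × {34, 35} = {(p69,34), (p69,35)}
  {p68} × {34, 35, 36} = {(p68,34), (p68,35), (p68,36)}
  {p69} × {34, 35, 36} = {(p69,34), (p69,35), (p69,36)}
  {p68, p69} × {34, 35} = {(p68,34), (p68,35), (p69,34), (p69,35)}
  {p68, p69} × {34, 35, 36} = {(p68,34), (p68,35), (p68,36), (p69,34), (p69,35), (p69,36)}
These 10 distinct sets form the basis B.
Close under arbitrary unions to get τ_{X×Y}; counting gives |τ_{X×Y}| = 16.


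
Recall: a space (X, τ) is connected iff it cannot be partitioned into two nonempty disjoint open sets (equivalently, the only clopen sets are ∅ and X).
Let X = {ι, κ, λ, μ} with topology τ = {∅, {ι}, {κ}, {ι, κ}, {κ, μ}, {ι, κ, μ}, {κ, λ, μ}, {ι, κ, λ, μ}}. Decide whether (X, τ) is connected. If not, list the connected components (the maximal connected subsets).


(X, τ) is disconnected; components = [{ι}, {κ, λ, μ}].

Find clopen sets (U ∈ τ with X ∖ U ∈ τ):
  U = ∅, X ∖ U = {ι, κ, λ, μ} — both open, so U is clopen.
  U = {ι}, X ∖ U = {κ, λ, μ} — both open, so U is clopen.
  U = {κ, λ, μ}, X ∖ U = {ι} — both open, so U is clopen.
  U = {ι, κ, λ, μ}, X ∖ U = ∅ — both open, so U is clopen.
Nontrivial clopen(s) exist: e.g. {κ, λ, μ}. So (X, τ) is disconnected.
Compute connected components by grouping points that agree on all clopens:
  component: {ι}
  component: {κ, λ, μ}


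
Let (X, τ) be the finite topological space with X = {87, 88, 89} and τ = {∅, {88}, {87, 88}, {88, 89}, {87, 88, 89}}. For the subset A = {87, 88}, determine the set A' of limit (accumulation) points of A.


A' = {87, 89}

For each x ∈ X, list the open sets U ∈ τ with x ∈ U, then check whether U ∩ (A ∖ {x}) ≠ ∅ for every such U.
  x = 87: opens ∋ x are {87, 88}, {87, 88, 89}; each meets A ∖ {87}, so x IS a limit point.
  x = 88: open {88} ∋ x has {88} ∩ (A ∖ {88}) = ∅, so x is NOT a limit point.
  x = 89: opens ∋ x are {88, 89}, {87, 88, 89}; each meets A ∖ {89}, so x IS a limit point.
Collecting: A' = {87, 89}.


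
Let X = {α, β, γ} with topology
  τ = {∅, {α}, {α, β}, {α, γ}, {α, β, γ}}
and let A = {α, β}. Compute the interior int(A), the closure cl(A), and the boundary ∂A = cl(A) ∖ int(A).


int(A) = {α, β}, cl(A) = {α, β, γ}, ∂A = {γ}.

Closed sets in (X, τ) are complements of opens:
  closed(X, τ) = {∅, {β}, {γ}, {β, γ}, {α, β, γ}}.
int(A) = ⋃ {U ∈ τ : U ⊆ A}. Opens contained in A: ∅, {α}, {α, β}.
Taking the union of these: int(A) = {α, β}.
cl(A) = ⋂ {C closed : A ⊆ C}. Closed sets containing A: {α, β, γ}.
Intersecting these: cl(A) = {α, β, γ}.
∂A = cl(A) ∖ int(A) = {α, β, γ} ∖ {α, β} = {γ}.


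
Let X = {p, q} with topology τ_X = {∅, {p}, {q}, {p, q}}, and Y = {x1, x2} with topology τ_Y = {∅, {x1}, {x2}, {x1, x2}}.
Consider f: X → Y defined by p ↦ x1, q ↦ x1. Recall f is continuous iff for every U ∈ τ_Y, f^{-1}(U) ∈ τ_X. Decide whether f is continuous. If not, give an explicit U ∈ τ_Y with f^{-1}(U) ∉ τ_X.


f IS continuous.

Compute f^{-1}(U) for each U ∈ τ_Y:
  U = ∅: f^{-1}(U) = ∅ ∈ τ_X ✓.
  U = {x1}: f^{-1}(U) = {p, q} ∈ τ_X ✓.
  U = {x2}: f^{-1}(U) = ∅ ∈ τ_X ✓.
  U = {x1, x2}: f^{-1}(U) = {p, q} ∈ τ_X ✓.
Every preimage lies in τ_X, so f IS continuous.


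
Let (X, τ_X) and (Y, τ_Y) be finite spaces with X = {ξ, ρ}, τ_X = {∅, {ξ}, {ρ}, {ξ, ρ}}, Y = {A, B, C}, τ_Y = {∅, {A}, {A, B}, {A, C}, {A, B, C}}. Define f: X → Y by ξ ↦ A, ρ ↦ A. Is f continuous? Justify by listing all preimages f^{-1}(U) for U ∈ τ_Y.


f IS continuous.

Compute f^{-1}(U) for each U ∈ τ_Y:
  U = ∅: f^{-1}(U) = ∅ ∈ τ_X ✓.
  U = {A}: f^{-1}(U) = {ξ, ρ} ∈ τ_X ✓.
  U = {A, B}: f^{-1}(U) = {ξ, ρ} ∈ τ_X ✓.
  U = {A, C}: f^{-1}(U) = {ξ, ρ} ∈ τ_X ✓.
  U = {A, B, C}: f^{-1}(U) = {ξ, ρ} ∈ τ_X ✓.
Every preimage lies in τ_X, so f IS continuous.


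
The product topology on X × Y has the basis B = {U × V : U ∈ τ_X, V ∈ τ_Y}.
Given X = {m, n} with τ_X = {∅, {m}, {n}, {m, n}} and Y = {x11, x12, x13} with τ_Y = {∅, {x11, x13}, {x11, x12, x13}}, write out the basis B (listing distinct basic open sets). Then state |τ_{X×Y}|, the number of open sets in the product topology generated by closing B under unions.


Basis B = {∅ × ∅, {m} × {x11, x13}, {n} × {x11, x13}, {m} × {x11, x12, x13}, {n} × {x11, x12, x13}, {m, n} × {x11, x13}, {m, n} × {x11, x12, x13}}; |τ_{X×Y}| = 9.

Enumerate products U × V with U ∈ τ_X, V ∈ τ_Y (deduplicated):
  ∅ × ∅ = {} (∅)
  {m} × {x11, x13} = {(m,x11), (m,x13)}
  {n} × {x11, x13} = {(n,x11), (n,x13)}
  {m} × {x11, x12, x13} = {(m,x11), (m,x12), (m,x13)}
  {n} × {x11, x12, x13} = {(n,x11), (n,x12), (n,x13)}
  {m, n} × {x11, x13} = {(m,x11), (m,x13), (n,x11), (n,x13)}
  {m, n} × {x11, x12, x13} = {(m,x11), (m,x12), (m,x13), (n,x11), (n,x12), (n,x13)}
These 7 distinct sets form the basis B.
Close under arbitrary unions to get τ_{X×Y}; counting gives |τ_{X×Y}| = 9.


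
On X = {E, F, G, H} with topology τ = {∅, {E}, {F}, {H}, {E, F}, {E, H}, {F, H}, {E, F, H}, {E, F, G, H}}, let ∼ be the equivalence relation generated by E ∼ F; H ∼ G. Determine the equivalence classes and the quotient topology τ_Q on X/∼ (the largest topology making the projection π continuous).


X/∼ = {[E=F], [G=H]}; |τ_Q| = 3.

Equivalence classes: [E=F], [G=H].
Quotient map π: X → X/∼ sends E ↦ [E=F], F ↦ [E=F], G ↦ [G=H], H ↦ [G=H].
For each subset V ⊆ X/∼, compute π^{-1}(V) ⊆ X and check whether π^{-1}(V) ∈ τ. V is open in τ_Q iff π^{-1}(V) ∈ τ.
  V = {}: π^{-1}(V) = ∅ ∈ τ ✓.
  V = {[E=F]}: π^{-1}(V) = {E, F} ∈ τ ✓.
  V = {[G=H]}: π^{-1}(V) = {G, H} ∉ τ ✗.
  V = {[E=F], [G=H]}: π^{-1}(V) = {E, F, G, H} ∈ τ ✓.
Open sets in the quotient: τ_Q = {{}, {[E=F]}, {[E=F], [G=H]}} (3 elements).


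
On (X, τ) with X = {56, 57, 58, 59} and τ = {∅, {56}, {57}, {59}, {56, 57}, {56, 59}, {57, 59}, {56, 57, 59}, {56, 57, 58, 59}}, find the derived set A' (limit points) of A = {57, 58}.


A' = {58}

For each x ∈ X, list the open sets U ∈ τ with x ∈ U, then check whether U ∩ (A ∖ {x}) ≠ ∅ for every such U.
  x = 56: open {56} ∋ x has {56} ∩ (A ∖ {56}) = ∅, so x is NOT a limit point.
  x = 57: open {57} ∋ x has {57} ∩ (A ∖ {57}) = ∅, so x is NOT a limit point.
  x = 58: opens ∋ x are {56, 57, 58, 59}; each meets A ∖ {58}, so x IS a limit point.
  x = 59: open {59} ∋ x has {59} ∩ (A ∖ {59}) = ∅, so x is NOT a limit point.
Collecting: A' = {58}.


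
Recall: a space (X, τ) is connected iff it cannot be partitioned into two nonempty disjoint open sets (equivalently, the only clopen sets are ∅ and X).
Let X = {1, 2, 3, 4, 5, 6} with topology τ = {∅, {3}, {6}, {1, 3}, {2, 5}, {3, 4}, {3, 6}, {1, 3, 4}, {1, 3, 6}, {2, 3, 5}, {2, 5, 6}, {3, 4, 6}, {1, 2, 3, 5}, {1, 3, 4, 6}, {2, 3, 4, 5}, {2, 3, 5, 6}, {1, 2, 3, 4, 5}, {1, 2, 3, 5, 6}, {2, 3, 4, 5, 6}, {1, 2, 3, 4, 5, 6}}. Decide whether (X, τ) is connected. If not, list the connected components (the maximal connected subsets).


(X, τ) is disconnected; components = [{6}, {2, 5}, {1, 3, 4}].

Find clopen sets (U ∈ τ with X ∖ U ∈ τ):
  U = ∅, X ∖ U = {1, 2, 3, 4, 5, 6} — both open, so U is clopen.
  U = {6}, X ∖ U = {1, 2, 3, 4, 5} — both open, so U is clopen.
  U = {2, 5}, X ∖ U = {1, 3, 4, 6} — both open, so U is clopen.
  U = {1, 3, 4}, X ∖ U = {2, 5, 6} — both open, so U is clopen.
  U = {2, 5, 6}, X ∖ U = {1, 3, 4} — both open, so U is clopen.
  U = {1, 3, 4, 6}, X ∖ U = {2, 5} — both open, so U is clopen.
  U = {1, 2, 3, 4, 5}, X ∖ U = {6} — both open, so U is clopen.
  U = {1, 2, 3, 4, 5, 6}, X ∖ U = ∅ — both open, so U is clopen.
Nontrivial clopen(s) exist: e.g. {1, 3, 4, 6}. So (X, τ) is disconnected.
Compute connected components by grouping points that agree on all clopens:
  component: {6}
  component: {2, 5}
  component: {1, 3, 4}


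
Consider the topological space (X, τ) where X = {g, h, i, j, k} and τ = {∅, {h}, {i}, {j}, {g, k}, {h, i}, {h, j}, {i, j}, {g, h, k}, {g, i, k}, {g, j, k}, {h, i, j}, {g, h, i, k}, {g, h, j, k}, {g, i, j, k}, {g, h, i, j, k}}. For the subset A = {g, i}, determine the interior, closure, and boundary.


int(A) = {i}, cl(A) = {g, i, k}, ∂A = {g, k}.

Closed sets in (X, τ) are complements of opens:
  closed(X, τ) = {∅, {h}, {i}, {j}, {g, k}, {h, i}, {h, j}, {i, j}, {g, h, k}, {g, i, k}, {g, j, k}, {h, i, j}, {g, h, i, k}, {g, h, j, k}, {g, i, j, k}, {g, h, i, j, k}}.
int(A) = ⋃ {U ∈ τ : U ⊆ A}. Opens contained in A: ∅, {i}.
Taking the union of these: int(A) = {i}.
cl(A) = ⋂ {C closed : A ⊆ C}. Closed sets containing A: {g, i, k}, {g, h, i, k}, {g, i, j, k}, {g, h, i, j, k}.
Intersecting these: cl(A) = {g, i, k}.
∂A = cl(A) ∖ int(A) = {g, i, k} ∖ {i} = {g, k}.


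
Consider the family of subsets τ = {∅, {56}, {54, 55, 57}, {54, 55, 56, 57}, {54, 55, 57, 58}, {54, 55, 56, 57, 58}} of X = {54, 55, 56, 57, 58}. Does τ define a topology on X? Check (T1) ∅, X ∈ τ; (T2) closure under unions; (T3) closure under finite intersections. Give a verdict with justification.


τ IS a topology on X.

Axiom (T1): ∅ ∈ τ? Yes; X ∈ τ? Yes.
Axiom (T2/T3): check pairwise unions and intersections of members of τ.
All pairwise intersections and unions checked — each lies in τ. Therefore τ satisfies (T1), (T2), (T3): it IS a topology on X.


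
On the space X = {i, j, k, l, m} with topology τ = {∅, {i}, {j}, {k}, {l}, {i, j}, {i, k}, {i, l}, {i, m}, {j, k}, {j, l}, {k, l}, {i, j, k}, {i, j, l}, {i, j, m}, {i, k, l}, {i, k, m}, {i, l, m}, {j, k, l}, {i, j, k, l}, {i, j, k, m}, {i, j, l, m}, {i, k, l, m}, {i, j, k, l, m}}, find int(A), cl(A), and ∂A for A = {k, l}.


int(A) = {k, l}, cl(A) = {k, l}, ∂A = ∅.

Closed sets in (X, τ) are complements of opens:
  closed(X, τ) = {∅, {j}, {k}, {l}, {m}, {i, m}, {j, k}, {j, l}, {j, m}, {k, l}, {k, m}, {l, m}, {i, j, m}, {i, k, m}, {i, l, m}, {j, k, l}, {j, k, m}, {j, l, m}, {k, l, m}, {i, j, k, m}, {i, j, l, m}, {i, k, l, m}, {j, k, l, m}, {i, j, k, l, m}}.
int(A) = ⋃ {U ∈ τ : U ⊆ A}. Opens contained in A: ∅, {k}, {l}, {k, l}.
Taking the union of these: int(A) = {k, l}.
cl(A) = ⋂ {C closed : A ⊆ C}. Closed sets containing A: {k, l}, {j, k, l}, {k, l, m}, {i, k, l, m}, {j, k, l, m}, {i, j, k, l, m}.
Intersecting these: cl(A) = {k, l}.
∂A = cl(A) ∖ int(A) = {k, l} ∖ {k, l} = ∅.


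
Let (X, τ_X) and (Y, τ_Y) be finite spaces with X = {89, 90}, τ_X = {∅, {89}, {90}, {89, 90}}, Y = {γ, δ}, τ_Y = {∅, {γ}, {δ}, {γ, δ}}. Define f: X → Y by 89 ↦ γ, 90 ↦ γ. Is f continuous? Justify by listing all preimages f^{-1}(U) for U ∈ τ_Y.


f IS continuous.

Compute f^{-1}(U) for each U ∈ τ_Y:
  U = ∅: f^{-1}(U) = ∅ ∈ τ_X ✓.
  U = {γ}: f^{-1}(U) = {89, 90} ∈ τ_X ✓.
  U = {δ}: f^{-1}(U) = ∅ ∈ τ_X ✓.
  U = {γ, δ}: f^{-1}(U) = {89, 90} ∈ τ_X ✓.
Every preimage lies in τ_X, so f IS continuous.


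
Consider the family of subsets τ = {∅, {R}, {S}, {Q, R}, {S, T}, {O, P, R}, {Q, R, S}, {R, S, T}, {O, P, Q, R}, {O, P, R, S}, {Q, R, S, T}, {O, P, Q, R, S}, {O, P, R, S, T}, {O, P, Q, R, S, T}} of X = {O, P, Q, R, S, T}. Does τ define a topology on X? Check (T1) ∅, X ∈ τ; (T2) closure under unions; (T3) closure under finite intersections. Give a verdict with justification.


τ is NOT a topology on X.

Axiom (T1): ∅ ∈ τ? Yes; X ∈ τ? Yes.
Axiom (T2/T3): check pairwise unions and intersections of members of τ.
Counterexample for (T2): {R} ∪ {S} = {R, S} ∉ τ. Therefore τ is NOT a topology.


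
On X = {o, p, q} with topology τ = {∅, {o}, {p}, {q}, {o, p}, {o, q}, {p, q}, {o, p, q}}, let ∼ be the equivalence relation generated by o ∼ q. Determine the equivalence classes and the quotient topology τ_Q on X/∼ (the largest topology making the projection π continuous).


X/∼ = {[o=q], [p]}; |τ_Q| = 4.

Equivalence classes: [o=q], [p].
Quotient map π: X → X/∼ sends o ↦ [o=q], p ↦ [p], q ↦ [o=q].
For each subset V ⊆ X/∼, compute π^{-1}(V) ⊆ X and check whether π^{-1}(V) ∈ τ. V is open in τ_Q iff π^{-1}(V) ∈ τ.
  V = {}: π^{-1}(V) = ∅ ∈ τ ✓.
  V = {[o=q]}: π^{-1}(V) = {o, q} ∈ τ ✓.
  V = {[p]}: π^{-1}(V) = {p} ∈ τ ✓.
  V = {[o=q], [p]}: π^{-1}(V) = {o, p, q} ∈ τ ✓.
Open sets in the quotient: τ_Q = {{}, {[o=q]}, {[p]}, {[o=q], [p]}} (4 elements).


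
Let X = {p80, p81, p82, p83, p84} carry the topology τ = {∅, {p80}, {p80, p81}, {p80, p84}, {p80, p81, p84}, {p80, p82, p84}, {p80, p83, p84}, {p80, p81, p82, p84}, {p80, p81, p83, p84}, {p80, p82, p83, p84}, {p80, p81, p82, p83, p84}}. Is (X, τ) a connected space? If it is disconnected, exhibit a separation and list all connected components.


(X, τ) is connected.

Find clopen sets (U ∈ τ with X ∖ U ∈ τ):
  U = ∅, X ∖ U = {p80, p81, p82, p83, p84} — both open, so U is clopen.
  U = {p80, p81, p82, p83, p84}, X ∖ U = ∅ — both open, so U is clopen.
Only trivial clopens (∅ and X) exist, so (X, τ) is connected.
Compute connected components by grouping points that agree on all clopens:
  component: {p80, p81, p82, p83, p84}


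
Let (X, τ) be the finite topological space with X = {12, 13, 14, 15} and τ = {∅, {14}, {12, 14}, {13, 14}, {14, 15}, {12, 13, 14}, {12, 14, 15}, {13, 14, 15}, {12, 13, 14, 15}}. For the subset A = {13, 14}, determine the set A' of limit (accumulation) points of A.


A' = {12, 13, 15}

For each x ∈ X, list the open sets U ∈ τ with x ∈ U, then check whether U ∩ (A ∖ {x}) ≠ ∅ for every such U.
  x = 12: opens ∋ x are {12, 14}, {12, 13, 14}, {12, 14, 15}, {12, 13, 14, 15}; each meets A ∖ {12}, so x IS a limit point.
  x = 13: opens ∋ x are {13, 14}, {12, 13, 14}, {13, 14, 15}, {12, 13, 14, 15}; each meets A ∖ {13}, so x IS a limit point.
  x = 14: open {14} ∋ x has {14} ∩ (A ∖ {14}) = ∅, so x is NOT a limit point.
  x = 15: opens ∋ x are {14, 15}, {12, 14, 15}, {13, 14, 15}, {12, 13, 14, 15}; each meets A ∖ {15}, so x IS a limit point.
Collecting: A' = {12, 13, 15}.


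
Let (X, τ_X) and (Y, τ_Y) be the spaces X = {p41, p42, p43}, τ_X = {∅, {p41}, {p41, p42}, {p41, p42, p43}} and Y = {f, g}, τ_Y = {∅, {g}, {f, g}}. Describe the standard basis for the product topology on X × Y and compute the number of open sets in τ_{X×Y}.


Basis B = {∅ × ∅, {p41} × {g}, {p41} × {f, g}, {p41, p42} × {g}, {p41, p42, p43} × {g}, {p41, p42} × {f, g}, {p41, p42, p43} × {f, g}}; |τ_{X×Y}| = 10.

Enumerate products U × V with U ∈ τ_X, V ∈ τ_Y (deduplicated):
  ∅ × ∅ = {} (∅)
  {p41} × {g} = {(p41,g)}
  {p41} × {f, g} = {(p41,f), (p41,g)}
  {p41, p42} × {g} = {(p41,g), (p42,g)}
  {p41, p42, p43} × {g} = {(p41,g), (p42,g), (p43,g)}
  {p41, p42} × {f, g} = {(p41,f), (p41,g), (p42,f), (p42,g)}
  {p41, p42, p43} × {f, g} = {(p41,f), (p41,g), (p42,f), (p42,g), (p43,f), (p43,g)}
These 7 distinct sets form the basis B.
Close under arbitrary unions to get τ_{X×Y}; counting gives |τ_{X×Y}| = 10.


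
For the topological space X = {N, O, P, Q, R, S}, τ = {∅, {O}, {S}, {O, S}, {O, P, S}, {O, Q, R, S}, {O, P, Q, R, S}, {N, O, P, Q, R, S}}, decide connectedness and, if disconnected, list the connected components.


(X, τ) is connected.

Find clopen sets (U ∈ τ with X ∖ U ∈ τ):
  U = ∅, X ∖ U = {N, O, P, Q, R, S} — both open, so U is clopen.
  U = {N, O, P, Q, R, S}, X ∖ U = ∅ — both open, so U is clopen.
Only trivial clopens (∅ and X) exist, so (X, τ) is connected.
Compute connected components by grouping points that agree on all clopens:
  component: {N, O, P, Q, R, S}


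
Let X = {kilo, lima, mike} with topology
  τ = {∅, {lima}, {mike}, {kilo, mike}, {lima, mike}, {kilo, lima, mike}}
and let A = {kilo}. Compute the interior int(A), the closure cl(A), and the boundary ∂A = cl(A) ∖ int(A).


int(A) = ∅, cl(A) = {kilo}, ∂A = {kilo}.

Closed sets in (X, τ) are complements of opens:
  closed(X, τ) = {∅, {kilo}, {lima}, {kilo, lima}, {kilo, mike}, {kilo, lima, mike}}.
int(A) = ⋃ {U ∈ τ : U ⊆ A}. Opens contained in A: ∅.
Taking the union of these: int(A) = ∅.
cl(A) = ⋂ {C closed : A ⊆ C}. Closed sets containing A: {kilo}, {kilo, lima}, {kilo, mike}, {kilo, lima, mike}.
Intersecting these: cl(A) = {kilo}.
∂A = cl(A) ∖ int(A) = {kilo} ∖ ∅ = {kilo}.


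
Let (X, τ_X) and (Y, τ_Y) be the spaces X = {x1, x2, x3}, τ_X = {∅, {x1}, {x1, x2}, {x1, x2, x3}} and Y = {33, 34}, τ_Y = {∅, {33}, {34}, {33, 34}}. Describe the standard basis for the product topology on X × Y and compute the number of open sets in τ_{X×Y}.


Basis B = {∅ × ∅, {x1} × {33}, {x1} × {34}, {x1} × {33, 34}, {x1, x2} × {33}, {x1, x2} × {34}, {x1, x2, x3} × {33}, {x1, x2, x3} × {34}, {x1, x2} × {33, 34}, {x1, x2, x3} × {33, 34}}; |τ_{X×Y}| = 16.

Enumerate products U × V with U ∈ τ_X, V ∈ τ_Y (deduplicated):
  ∅ × ∅ = {} (∅)
  {x1} × {33} = {(x1,33)}
  {x1} × {34} = {(x1,34)}
  {x1} × {33, 34} = {(x1,33), (x1,34)}
  {x1, x2} × {33} = {(x1,33), (x2,33)}
  {x1, x2} × {34} = {(x1,34), (x2,34)}
  {x1, x2, x3} × {33} = {(x1,33), (x2,33), (x3,33)}
  {x1, x2, x3} × {34} = {(x1,34), (x2,34), (x3,34)}
  {x1, x2} × {33, 34} = {(x1,33), (x1,34), (x2,33), (x2,34)}
  {x1, x2, x3} × {33, 34} = {(x1,33), (x1,34), (x2,33), (x2,34), (x3,33), (x3,34)}
These 10 distinct sets form the basis B.
Close under arbitrary unions to get τ_{X×Y}; counting gives |τ_{X×Y}| = 16.


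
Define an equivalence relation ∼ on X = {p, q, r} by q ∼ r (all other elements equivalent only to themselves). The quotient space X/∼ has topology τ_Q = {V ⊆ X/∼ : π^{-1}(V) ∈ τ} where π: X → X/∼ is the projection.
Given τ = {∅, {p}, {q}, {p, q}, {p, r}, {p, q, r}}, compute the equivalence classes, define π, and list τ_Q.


X/∼ = {[p], [q=r]}; |τ_Q| = 3.

Equivalence classes: [p], [q=r].
Quotient map π: X → X/∼ sends p ↦ [p], q ↦ [q=r], r ↦ [q=r].
For each subset V ⊆ X/∼, compute π^{-1}(V) ⊆ X and check whether π^{-1}(V) ∈ τ. V is open in τ_Q iff π^{-1}(V) ∈ τ.
  V = {}: π^{-1}(V) = ∅ ∈ τ ✓.
  V = {[p]}: π^{-1}(V) = {p} ∈ τ ✓.
  V = {[q=r]}: π^{-1}(V) = {q, r} ∉ τ ✗.
  V = {[p], [q=r]}: π^{-1}(V) = {p, q, r} ∈ τ ✓.
Open sets in the quotient: τ_Q = {{}, {[p]}, {[p], [q=r]}} (3 elements).


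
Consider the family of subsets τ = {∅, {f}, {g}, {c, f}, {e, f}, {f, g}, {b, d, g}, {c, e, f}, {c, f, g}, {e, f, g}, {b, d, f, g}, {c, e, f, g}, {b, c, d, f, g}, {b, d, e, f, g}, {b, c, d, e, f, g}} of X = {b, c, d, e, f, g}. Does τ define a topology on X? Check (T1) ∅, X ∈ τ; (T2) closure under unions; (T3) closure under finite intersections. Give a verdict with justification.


τ IS a topology on X.

Axiom (T1): ∅ ∈ τ? Yes; X ∈ τ? Yes.
Axiom (T2/T3): check pairwise unions and intersections of members of τ.
All pairwise intersections and unions checked — each lies in τ. Therefore τ satisfies (T1), (T2), (T3): it IS a topology on X.


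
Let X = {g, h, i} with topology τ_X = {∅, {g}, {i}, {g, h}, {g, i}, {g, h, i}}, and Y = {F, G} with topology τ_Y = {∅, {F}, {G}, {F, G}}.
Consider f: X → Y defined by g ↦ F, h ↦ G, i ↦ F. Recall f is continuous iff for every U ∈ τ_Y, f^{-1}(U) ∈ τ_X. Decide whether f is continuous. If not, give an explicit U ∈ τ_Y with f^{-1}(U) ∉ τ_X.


f is NOT continuous.

Compute f^{-1}(U) for each U ∈ τ_Y:
  U = ∅: f^{-1}(U) = ∅ ∈ τ_X ✓.
  U = {F}: f^{-1}(U) = {g, i} ∈ τ_X ✓.
  U = {G}: f^{-1}(U) = {h} ∉ τ_X ✗.
  U = {F, G}: f^{-1}(U) = {g, h, i} ∈ τ_X ✓.
Found U = {G} with f^{-1}(U) = {h} not in τ_X. Therefore f is NOT continuous.


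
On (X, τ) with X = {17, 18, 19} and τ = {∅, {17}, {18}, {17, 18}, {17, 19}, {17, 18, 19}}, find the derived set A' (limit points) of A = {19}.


A' = ∅

For each x ∈ X, list the open sets U ∈ τ with x ∈ U, then check whether U ∩ (A ∖ {x}) ≠ ∅ for every such U.
  x = 17: open {17} ∋ x has {17} ∩ (A ∖ {17}) = ∅, so x is NOT a limit point.
  x = 18: open {18} ∋ x has {18} ∩ (A ∖ {18}) = ∅, so x is NOT a limit point.
  x = 19: open {17, 19} ∋ x has {17, 19} ∩ (A ∖ {19}) = ∅, so x is NOT a limit point.
Collecting: A' = ∅.


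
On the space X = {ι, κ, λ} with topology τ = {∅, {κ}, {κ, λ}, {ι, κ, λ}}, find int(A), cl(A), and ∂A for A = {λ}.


int(A) = ∅, cl(A) = {ι, λ}, ∂A = {ι, λ}.

Closed sets in (X, τ) are complements of opens:
  closed(X, τ) = {∅, {ι}, {ι, λ}, {ι, κ, λ}}.
int(A) = ⋃ {U ∈ τ : U ⊆ A}. Opens contained in A: ∅.
Taking the union of these: int(A) = ∅.
cl(A) = ⋂ {C closed : A ⊆ C}. Closed sets containing A: {ι, λ}, {ι, κ, λ}.
Intersecting these: cl(A) = {ι, λ}.
∂A = cl(A) ∖ int(A) = {ι, λ} ∖ ∅ = {ι, λ}.


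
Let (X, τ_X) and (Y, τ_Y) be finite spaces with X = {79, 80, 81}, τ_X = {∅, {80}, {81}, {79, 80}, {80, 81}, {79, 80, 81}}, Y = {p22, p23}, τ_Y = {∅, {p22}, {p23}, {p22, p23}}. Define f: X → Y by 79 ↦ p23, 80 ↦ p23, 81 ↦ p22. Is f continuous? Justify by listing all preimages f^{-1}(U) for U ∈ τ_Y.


f IS continuous.

Compute f^{-1}(U) for each U ∈ τ_Y:
  U = ∅: f^{-1}(U) = ∅ ∈ τ_X ✓.
  U = {p22}: f^{-1}(U) = {81} ∈ τ_X ✓.
  U = {p23}: f^{-1}(U) = {79, 80} ∈ τ_X ✓.
  U = {p22, p23}: f^{-1}(U) = {79, 80, 81} ∈ τ_X ✓.
Every preimage lies in τ_X, so f IS continuous.


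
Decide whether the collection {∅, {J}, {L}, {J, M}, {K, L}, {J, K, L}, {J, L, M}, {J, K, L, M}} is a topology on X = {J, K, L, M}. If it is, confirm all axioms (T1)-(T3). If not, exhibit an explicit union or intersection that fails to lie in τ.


τ is NOT a topology on X.

Axiom (T1): ∅ ∈ τ? Yes; X ∈ τ? Yes.
Axiom (T2/T3): check pairwise unions and intersections of members of τ.
Counterexample for (T2): {J} ∪ {L} = {J, L} ∉ τ. Therefore τ is NOT a topology.


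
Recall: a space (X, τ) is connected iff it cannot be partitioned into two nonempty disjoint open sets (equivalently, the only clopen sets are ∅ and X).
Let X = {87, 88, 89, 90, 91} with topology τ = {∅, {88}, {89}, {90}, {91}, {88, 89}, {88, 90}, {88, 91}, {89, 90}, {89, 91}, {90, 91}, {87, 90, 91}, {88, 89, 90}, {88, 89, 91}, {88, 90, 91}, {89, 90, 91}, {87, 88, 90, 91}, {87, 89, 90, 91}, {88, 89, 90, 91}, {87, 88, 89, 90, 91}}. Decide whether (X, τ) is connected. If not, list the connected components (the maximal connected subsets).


(X, τ) is disconnected; components = [{88}, {89}, {87, 90, 91}].

Find clopen sets (U ∈ τ with X ∖ U ∈ τ):
  U = ∅, X ∖ U = {87, 88, 89, 90, 91} — both open, so U is clopen.
  U = {88}, X ∖ U = {87, 89, 90, 91} — both open, so U is clopen.
  U = {89}, X ∖ U = {87, 88, 90, 91} — both open, so U is clopen.
  U = {88, 89}, X ∖ U = {87, 90, 91} — both open, so U is clopen.
  U = {87, 90, 91}, X ∖ U = {88, 89} — both open, so U is clopen.
  U = {87, 88, 90, 91}, X ∖ U = {89} — both open, so U is clopen.
  U = {87, 89, 90, 91}, X ∖ U = {88} — both open, so U is clopen.
  U = {87, 88, 89, 90, 91}, X ∖ U = ∅ — both open, so U is clopen.
Nontrivial clopen(s) exist: e.g. {89}. So (X, τ) is disconnected.
Compute connected components by grouping points that agree on all clopens:
  component: {88}
  component: {89}
  component: {87, 90, 91}


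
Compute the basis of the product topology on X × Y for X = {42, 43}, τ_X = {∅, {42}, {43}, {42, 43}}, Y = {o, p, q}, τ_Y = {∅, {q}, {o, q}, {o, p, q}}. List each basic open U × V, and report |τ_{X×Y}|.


Basis B = {∅ × ∅, {42} × {q}, {43} × {q}, {42} × {o, q}, {42, 43} × {q}, {43} × {o, q}, {42} × {o, p, q}, {43} × {o, p, q}, {42, 43} × {o, q}, {42, 43} × {o, p, q}}; |τ_{X×Y}| = 16.

Enumerate products U × V with U ∈ τ_X, V ∈ τ_Y (deduplicated):
  ∅ × ∅ = {} (∅)
  {42} × {q} = {(42,q)}
  {43} × {q} = {(43,q)}
  {42} × {o, q} = {(42,o), (42,q)}
  {42, 43} × {q} = {(42,q), (43,q)}
  {43} × {o, q} = {(43,o), (43,q)}
  {42} × {o, p, q} = {(42,o), (42,p), (42,q)}
  {43} × {o, p, q} = {(43,o), (43,p), (43,q)}
  {42, 43} × {o, q} = {(42,o), (42,q), (43,o), (43,q)}
  {42, 43} × {o, p, q} = {(42,o), (42,p), (42,q), (43,o), (43,p), (43,q)}
These 10 distinct sets form the basis B.
Close under arbitrary unions to get τ_{X×Y}; counting gives |τ_{X×Y}| = 16.


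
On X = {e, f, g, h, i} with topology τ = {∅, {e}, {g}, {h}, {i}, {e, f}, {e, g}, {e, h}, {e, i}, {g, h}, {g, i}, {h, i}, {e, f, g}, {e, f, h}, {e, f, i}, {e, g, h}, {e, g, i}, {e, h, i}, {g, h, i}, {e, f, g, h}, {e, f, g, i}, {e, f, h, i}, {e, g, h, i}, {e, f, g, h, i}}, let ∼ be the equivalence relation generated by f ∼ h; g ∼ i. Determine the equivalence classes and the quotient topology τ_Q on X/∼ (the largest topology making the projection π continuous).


X/∼ = {[e], [f=h], [g=i]}; |τ_Q| = 6.

Equivalence classes: [e], [f=h], [g=i].
Quotient map π: X → X/∼ sends e ↦ [e], f ↦ [f=h], g ↦ [g=i], h ↦ [f=h], i ↦ [g=i].
For each subset V ⊆ X/∼, compute π^{-1}(V) ⊆ X and check whether π^{-1}(V) ∈ τ. V is open in τ_Q iff π^{-1}(V) ∈ τ.
  V = {}: π^{-1}(V) = ∅ ∈ τ ✓.
  V = {[e]}: π^{-1}(V) = {e} ∈ τ ✓.
  V = {[f=h]}: π^{-1}(V) = {f, h} ∉ τ ✗.
  V = {[e], [f=h]}: π^{-1}(V) = {e, f, h} ∈ τ ✓.
  V = {[g=i]}: π^{-1}(V) = {g, i} ∈ τ ✓.
  V = {[e], [g=i]}: π^{-1}(V) = {e, g, i} ∈ τ ✓.
  V = {[f=h], [g=i]}: π^{-1}(V) = {f, g, h, i} ∉ τ ✗.
  V = {[e], [f=h], [g=i]}: π^{-1}(V) = {e, f, g, h, i} ∈ τ ✓.
Open sets in the quotient: τ_Q = {{}, {[e]}, {[e], [f=h]}, {[g=i]}, {[e], [g=i]}, {[e], [f=h], [g=i]}} (6 elements).


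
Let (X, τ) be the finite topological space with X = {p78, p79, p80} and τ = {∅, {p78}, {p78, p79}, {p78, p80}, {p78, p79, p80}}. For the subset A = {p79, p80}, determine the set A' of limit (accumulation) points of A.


A' = ∅

For each x ∈ X, list the open sets U ∈ τ with x ∈ U, then check whether U ∩ (A ∖ {x}) ≠ ∅ for every such U.
  x = p78: open {p78} ∋ x has {p78} ∩ (A ∖ {p78}) = ∅, so x is NOT a limit point.
  x = p79: open {p78, p79} ∋ x has {p78, p79} ∩ (A ∖ {p79}) = ∅, so x is NOT a limit point.
  x = p80: open {p78, p80} ∋ x has {p78, p80} ∩ (A ∖ {p80}) = ∅, so x is NOT a limit point.
Collecting: A' = ∅.


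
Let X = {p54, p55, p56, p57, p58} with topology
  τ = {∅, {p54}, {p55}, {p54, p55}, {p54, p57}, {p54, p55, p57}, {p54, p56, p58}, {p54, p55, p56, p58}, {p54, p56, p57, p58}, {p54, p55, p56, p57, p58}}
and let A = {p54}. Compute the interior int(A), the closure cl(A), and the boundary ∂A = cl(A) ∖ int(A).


int(A) = {p54}, cl(A) = {p54, p56, p57, p58}, ∂A = {p56, p57, p58}.

Closed sets in (X, τ) are complements of opens:
  closed(X, τ) = {∅, {p55}, {p57}, {p55, p57}, {p56, p58}, {p55, p56, p58}, {p56, p57, p58}, {p54, p56, p57, p58}, {p55, p56, p57, p58}, {p54, p55, p56, p57, p58}}.
int(A) = ⋃ {U ∈ τ : U ⊆ A}. Opens contained in A: ∅, {p54}.
Taking the union of these: int(A) = {p54}.
cl(A) = ⋂ {C closed : A ⊆ C}. Closed sets containing A: {p54, p56, p57, p58}, {p54, p55, p56, p57, p58}.
Intersecting these: cl(A) = {p54, p56, p57, p58}.
∂A = cl(A) ∖ int(A) = {p54, p56, p57, p58} ∖ {p54} = {p56, p57, p58}.


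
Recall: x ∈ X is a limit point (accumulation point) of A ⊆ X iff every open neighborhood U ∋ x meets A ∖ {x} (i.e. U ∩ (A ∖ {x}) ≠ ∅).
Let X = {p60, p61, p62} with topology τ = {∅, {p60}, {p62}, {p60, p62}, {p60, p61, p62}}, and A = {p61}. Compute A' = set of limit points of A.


A' = ∅

For each x ∈ X, list the open sets U ∈ τ with x ∈ U, then check whether U ∩ (A ∖ {x}) ≠ ∅ for every such U.
  x = p60: open {p60} ∋ x has {p60} ∩ (A ∖ {p60}) = ∅, so x is NOT a limit point.
  x = p61: open {p60, p61, p62} ∋ x has {p60, p61, p62} ∩ (A ∖ {p61}) = ∅, so x is NOT a limit point.
  x = p62: open {p62} ∋ x has {p62} ∩ (A ∖ {p62}) = ∅, so x is NOT a limit point.
Collecting: A' = ∅.


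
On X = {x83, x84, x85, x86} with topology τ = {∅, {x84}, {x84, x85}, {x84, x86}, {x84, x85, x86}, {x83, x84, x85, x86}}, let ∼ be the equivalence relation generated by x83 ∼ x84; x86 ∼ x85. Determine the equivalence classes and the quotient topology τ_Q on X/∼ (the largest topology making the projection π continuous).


X/∼ = {[x83=x84], [x85=x86]}; |τ_Q| = 2.

Equivalence classes: [x83=x84], [x85=x86].
Quotient map π: X → X/∼ sends x83 ↦ [x83=x84], x84 ↦ [x83=x84], x85 ↦ [x85=x86], x86 ↦ [x85=x86].
For each subset V ⊆ X/∼, compute π^{-1}(V) ⊆ X and check whether π^{-1}(V) ∈ τ. V is open in τ_Q iff π^{-1}(V) ∈ τ.
  V = {}: π^{-1}(V) = ∅ ∈ τ ✓.
  V = {[x83=x84]}: π^{-1}(V) = {x83, x84} ∉ τ ✗.
  V = {[x85=x86]}: π^{-1}(V) = {x85, x86} ∉ τ ✗.
  V = {[x83=x84], [x85=x86]}: π^{-1}(V) = {x83, x84, x85, x86} ∈ τ ✓.
Open sets in the quotient: τ_Q = {{}, {[x83=x84], [x85=x86]}} (2 elements).


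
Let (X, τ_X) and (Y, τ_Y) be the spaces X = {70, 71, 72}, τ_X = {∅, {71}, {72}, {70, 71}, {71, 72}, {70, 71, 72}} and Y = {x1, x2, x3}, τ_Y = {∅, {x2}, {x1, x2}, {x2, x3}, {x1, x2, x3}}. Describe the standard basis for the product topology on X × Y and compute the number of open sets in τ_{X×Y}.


Basis B = {∅ × ∅, {71} × {x2}, {72} × {x2}, {70, 71} × {x2}, {71} × {x1, x2}, {71} × {x2, x3}, {71, 72} × {x2}, {72} × {x1, x2}, {72} × {x2, x3}, {70, 71, 72} × {x2}, {71} × {x1, x2, x3}, {72} × {x1, x2, x3}, {70, 71} × {x1, x2}, {70, 71} × {x2, x3}, {71, 72} × {x1, x2}, {71, 72} × {x2, x3}, {70, 71} × {x1, x2, x3}, {70, 71, 72} × {x1, x2}, {70, 71, 72} × {x2, x3}, {71, 72} × {x1, x2, x3}, {70, 71, 72} × {x1, x2, x3}}; |τ_{X×Y}| = 70.

Enumerate products U × V with U ∈ τ_X, V ∈ τ_Y (deduplicated):
  ∅ × ∅ = {} (∅)
  {71} × {x2} = {(71,x2)}
  {72} × {x2} = {(72,x2)}
  {70, 71} × {x2} = {(70,x2), (71,x2)}
  {71} × {x1, x2} = {(71,x1), (71,x2)}
  {71} × {x2, x3} = {(71,x2), (71,x3)}
  {71, 72} × {x2} = {(71,x2), (72,x2)}
  {72} × {x1, x2} = {(72,x1), (72,x2)}
  {72} × {x2, x3} = {(72,x2), (72,x3)}
  {70, 71, 72} × {x2} = {(70,x2), (71,x2), (72,x2)}
  {71} × {x1, x2, x3} = {(71,x1), (71,x2), (71,x3)}
  {72} × {x1, x2, x3} = {(72,x1), (72,x2), (72,x3)}
  {70, 71} × {x1, x2} = {(70,x1), (70,x2), (71,x1), (71,x2)}
  {70, 71} × {x2, x3} = {(70,x2), (70,x3), (71,x2), (71,x3)}
  {71, 72} × {x1, x2} = {(71,x1), (71,x2), (72,x1), (72,x2)}
  {71, 72} × {x2, x3} = {(71,x2), (71,x3), (72,x2), (72,x3)}
  {70, 71} × {x1, x2, x3} = {(70,x1), (70,x2), (70,x3), (71,x1), (71,x2), (71,x3)}
  {70, 71, 72} × {x1, x2} = {(70,x1), (70,x2), (71,x1), (71,x2), (72,x1), (72,x2)}
  {70, 71, 72} × {x2, x3} = {(70,x2), (70,x3), (71,x2), (71,x3), (72,x2), (72,x3)}
  {71, 72} × {x1, x2, x3} = {(71,x1), (71,x2), (71,x3), (72,x1), (72,x2), (72,x3)}
  {70, 71, 72} × {x1, x2, x3} = {(70,x1), (70,x2), (70,x3), (71,x1), (71,x2), (71,x3), (72,x1), (72,x2), (72,x3)}
These 21 distinct sets form the basis B.
Close under arbitrary unions to get τ_{X×Y}; counting gives |τ_{X×Y}| = 70.


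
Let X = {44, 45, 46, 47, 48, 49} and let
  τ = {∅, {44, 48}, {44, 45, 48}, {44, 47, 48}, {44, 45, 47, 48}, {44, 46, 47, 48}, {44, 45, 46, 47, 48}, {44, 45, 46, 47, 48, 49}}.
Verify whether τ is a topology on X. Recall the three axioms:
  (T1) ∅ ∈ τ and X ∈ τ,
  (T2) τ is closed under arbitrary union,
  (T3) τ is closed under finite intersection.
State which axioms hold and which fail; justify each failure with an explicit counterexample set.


τ IS a topology on X.

Axiom (T1): ∅ ∈ τ? Yes; X ∈ τ? Yes.
Axiom (T2/T3): check pairwise unions and intersections of members of τ.
All pairwise intersections and unions checked — each lies in τ. Therefore τ satisfies (T1), (T2), (T3): it IS a topology on X.


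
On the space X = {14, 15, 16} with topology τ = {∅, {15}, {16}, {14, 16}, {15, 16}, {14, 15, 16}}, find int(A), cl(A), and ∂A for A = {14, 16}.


int(A) = {14, 16}, cl(A) = {14, 16}, ∂A = ∅.

Closed sets in (X, τ) are complements of opens:
  closed(X, τ) = {∅, {14}, {15}, {14, 15}, {14, 16}, {14, 15, 16}}.
int(A) = ⋃ {U ∈ τ : U ⊆ A}. Opens contained in A: ∅, {16}, {14, 16}.
Taking the union of these: int(A) = {14, 16}.
cl(A) = ⋂ {C closed : A ⊆ C}. Closed sets containing A: {14, 16}, {14, 15, 16}.
Intersecting these: cl(A) = {14, 16}.
∂A = cl(A) ∖ int(A) = {14, 16} ∖ {14, 16} = ∅.


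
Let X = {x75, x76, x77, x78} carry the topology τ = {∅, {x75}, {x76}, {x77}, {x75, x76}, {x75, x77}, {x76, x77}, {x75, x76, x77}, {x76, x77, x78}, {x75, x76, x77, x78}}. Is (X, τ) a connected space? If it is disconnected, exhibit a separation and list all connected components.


(X, τ) is disconnected; components = [{x75}, {x76, x77, x78}].

Find clopen sets (U ∈ τ with X ∖ U ∈ τ):
  U = ∅, X ∖ U = {x75, x76, x77, x78} — both open, so U is clopen.
  U = {x75}, X ∖ U = {x76, x77, x78} — both open, so U is clopen.
  U = {x76, x77, x78}, X ∖ U = {x75} — both open, so U is clopen.
  U = {x75, x76, x77, x78}, X ∖ U = ∅ — both open, so U is clopen.
Nontrivial clopen(s) exist: e.g. {x76, x77, x78}. So (X, τ) is disconnected.
Compute connected components by grouping points that agree on all clopens:
  component: {x75}
  component: {x76, x77, x78}


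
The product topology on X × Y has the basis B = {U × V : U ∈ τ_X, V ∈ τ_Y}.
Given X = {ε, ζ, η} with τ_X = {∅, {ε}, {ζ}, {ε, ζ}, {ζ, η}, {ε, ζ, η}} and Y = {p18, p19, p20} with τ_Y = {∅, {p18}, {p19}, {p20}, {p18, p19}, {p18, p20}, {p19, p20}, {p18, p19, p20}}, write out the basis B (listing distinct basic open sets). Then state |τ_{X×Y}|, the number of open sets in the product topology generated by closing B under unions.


Basis B = {∅ × ∅, {ε} × {p18}, {ε} × {p19}, {ε} × {p20}, {ζ} × {p18}, {ζ} × {p19}, {ζ} × {p20}, {ε} × {p18, p19}, {ε} × {p18, p20}, {ε, ζ} × {p18}, {ε} × {p19, p20}, {ε, ζ} × {p19}, {ε, ζ} × {p20}, {ζ} × {p18, p19}, {ζ} × {p18, p20}, {ζ, η} × {p18}, {ζ} × {p19, p20}, {ζ, η} × {p19}, {ζ, η} × {p20}, {ε} × {p18, p19, p20}, {ε, ζ, η} × {p18}, {ε, ζ, η} × {p19}, {ε, ζ, η} × {p20}, {ζ} × {p18, p19, p20}, {ε, ζ} × {p18, p19}, {ε, ζ} × {p18, p20}, {ε, ζ} × {p19, p20}, {ζ, η} × {p18, p19}, {ζ, η} × {p18, p20}, {ζ, η} × {p19, p20}, {ε, ζ} × {p18, p19, p20}, {ε, ζ, η} × {p18, p19}, {ε, ζ, η} × {p18, p20}, {ε, ζ, η} × {p19, p20}, {ζ, η} × {p18, p19, p20}, {ε, ζ, η} × {p18, p19, p20}}; |τ_{X×Y}| = 216.

Enumerate products U × V with U ∈ τ_X, V ∈ τ_Y (deduplicated):
  ∅ × ∅ = {} (∅)
  {ε} × {p18} = {(ε,p18)}
  {ε} × {p19} = {(ε,p19)}
  {ε} × {p20} = {(ε,p20)}
  {ζ} × {p18} = {(ζ,p18)}
  {ζ} × {p19} = {(ζ,p19)}
  {ζ} × {p20} = {(ζ,p20)}
  {ε} × {p18, p19} = {(ε,p18), (ε,p19)}
  {ε} × {p18, p20} = {(ε,p18), (ε,p20)}
  {ε, ζ} × {p18} = {(ε,p18), (ζ,p18)}
  {ε} × {p19, p20} = {(ε,p19), (ε,p20)}
  {ε, ζ} × {p19} = {(ε,p19), (ζ,p19)}
  {ε, ζ} × {p20} = {(ε,p20), (ζ,p20)}
  {ζ} × {p18, p19} = {(ζ,p18), (ζ,p19)}
  {ζ} × {p18, p20} = {(ζ,p18), (ζ,p20)}
  {ζ, η} × {p18} = {(ζ,p18), (η,p18)}
  {ζ} × {p19, p20} = {(ζ,p19), (ζ,p20)}
  {ζ, η} × {p19} = {(ζ,p19), (η,p19)}
  {ζ, η} × {p20} = {(ζ,p20), (η,p20)}
  {ε} × {p18, p19, p20} = {(ε,p18), (ε,p19), (ε,p20)}
  {ε, ζ, η} × {p18} = {(ε,p18), (ζ,p18), (η,p18)}
  {ε, ζ, η} × {p19} = {(ε,p19), (ζ,p19), (η,p19)}
  {ε, ζ, η} × {p20} = {(ε,p20), (ζ,p20), (η,p20)}
  {ζ} × {p18, p19, p20} = {(ζ,p18), (ζ,p19), (ζ,p20)}
  {ε, ζ} × {p18, p19} = {(ε,p18), (ε,p19), (ζ,p18), (ζ,p19)}
  {ε, ζ} × {p18, p20} = {(ε,p18), (ε,p20), (ζ,p18), (ζ,p20)}
  {ε, ζ} × {p19, p20} = {(ε,p19), (ε,p20), (ζ,p19), (ζ,p20)}
  {ζ, η} × {p18, p19} = {(ζ,p18), (ζ,p19), (η,p18), (η,p19)}
  {ζ, η} × {p18, p20} = {(ζ,p18), (ζ,p20), (η,p18), (η,p20)}
  {ζ, η} × {p19, p20} = {(ζ,p19), (ζ,p20), (η,p19), (η,p20)}
  {ε, ζ} × {p18, p19, p20} = {(ε,p18), (ε,p19), (ε,p20), (ζ,p18), (ζ,p19), (ζ,p20)}
  {ε, ζ, η} × {p18, p19} = {(ε,p18), (ε,p19), (ζ,p18), (ζ,p19), (η,p18), (η,p19)}
  {ε, ζ, η} × {p18, p20} = {(ε,p18), (ε,p20), (ζ,p18), (ζ,p20), (η,p18), (η,p20)}
  {ε, ζ, η} × {p19, p20} = {(ε,p19), (ε,p20), (ζ,p19), (ζ,p20), (η,p19), (η,p20)}
  {ζ, η} × {p18, p19, p20} = {(ζ,p18), (ζ,p19), (ζ,p20), (η,p18), (η,p19), (η,p20)}
  {ε, ζ, η} × {p18, p19, p20} = {(ε,p18), (ε,p19), (ε,p20), (ζ,p18), (ζ,p19), (ζ,p20), (η,p18), (η,p19), (η,p20)}
These 36 distinct sets form the basis B.
Close under arbitrary unions to get τ_{X×Y}; counting gives |τ_{X×Y}| = 216.


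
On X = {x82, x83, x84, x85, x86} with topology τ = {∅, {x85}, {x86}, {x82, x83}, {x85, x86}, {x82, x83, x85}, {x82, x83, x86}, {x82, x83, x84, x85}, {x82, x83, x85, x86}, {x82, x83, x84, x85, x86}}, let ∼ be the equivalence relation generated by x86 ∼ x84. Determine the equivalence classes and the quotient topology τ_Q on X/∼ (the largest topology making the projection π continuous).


X/∼ = {[x82], [x83], [x84=x86], [x85]}; |τ_Q| = 5.

Equivalence classes: [x82], [x83], [x84=x86], [x85].
Quotient map π: X → X/∼ sends x82 ↦ [x82], x83 ↦ [x83], x84 ↦ [x84=x86], x85 ↦ [x85], x86 ↦ [x84=x86].
For each subset V ⊆ X/∼, compute π^{-1}(V) ⊆ X and check whether π^{-1}(V) ∈ τ. V is open in τ_Q iff π^{-1}(V) ∈ τ.
  V = {}: π^{-1}(V) = ∅ ∈ τ ✓.
  V = {[x82]}: π^{-1}(V) = {x82} ∉ τ ✗.
  V = {[x83]}: π^{-1}(V) = {x83} ∉ τ ✗.
  V = {[x82], [x83]}: π^{-1}(V) = {x82, x83} ∈ τ ✓.
  V = {[x84=x86]}: π^{-1}(V) = {x84, x86} ∉ τ ✗.
  V = {[x82], [x84=x86]}: π^{-1}(V) = {x82, x84, x86} ∉ τ ✗.
  V = {[x83], [x84=x86]}: π^{-1}(V) = {x83, x84, x86} ∉ τ ✗.
  V = {[x82], [x83], [x84=x86]}: π^{-1}(V) = {x82, x83, x84, x86} ∉ τ ✗.
  V = {[x85]}: π^{-1}(V) = {x85} ∈ τ ✓.
  V = {[x82], [x85]}: π^{-1}(V) = {x82, x85} ∉ τ ✗.
  V = {[x83], [x85]}: π^{-1}(V) = {x83, x85} ∉ τ ✗.
  V = {[x82], [x83], [x85]}: π^{-1}(V) = {x82, x83, x85} ∈ τ ✓.
  V = {[x84=x86], [x85]}: π^{-1}(V) = {x84, x85, x86} ∉ τ ✗.
  V = {[x82], [x84=x86], [x85]}: π^{-1}(V) = {x82, x84, x85, x86} ∉ τ ✗.
  V = {[x83], [x84=x86], [x85]}: π^{-1}(V) = {x83, x84, x85, x86} ∉ τ ✗.
  V = {[x82], [x83], [x84=x86], [x85]}: π^{-1}(V) = {x82, x83, x84, x85, x86} ∈ τ ✓.
Open sets in the quotient: τ_Q = {{}, {[x82], [x83]}, {[x85]}, {[x82], [x83], [x85]}, {[x82], [x83], [x84=x86], [x85]}} (5 elements).
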